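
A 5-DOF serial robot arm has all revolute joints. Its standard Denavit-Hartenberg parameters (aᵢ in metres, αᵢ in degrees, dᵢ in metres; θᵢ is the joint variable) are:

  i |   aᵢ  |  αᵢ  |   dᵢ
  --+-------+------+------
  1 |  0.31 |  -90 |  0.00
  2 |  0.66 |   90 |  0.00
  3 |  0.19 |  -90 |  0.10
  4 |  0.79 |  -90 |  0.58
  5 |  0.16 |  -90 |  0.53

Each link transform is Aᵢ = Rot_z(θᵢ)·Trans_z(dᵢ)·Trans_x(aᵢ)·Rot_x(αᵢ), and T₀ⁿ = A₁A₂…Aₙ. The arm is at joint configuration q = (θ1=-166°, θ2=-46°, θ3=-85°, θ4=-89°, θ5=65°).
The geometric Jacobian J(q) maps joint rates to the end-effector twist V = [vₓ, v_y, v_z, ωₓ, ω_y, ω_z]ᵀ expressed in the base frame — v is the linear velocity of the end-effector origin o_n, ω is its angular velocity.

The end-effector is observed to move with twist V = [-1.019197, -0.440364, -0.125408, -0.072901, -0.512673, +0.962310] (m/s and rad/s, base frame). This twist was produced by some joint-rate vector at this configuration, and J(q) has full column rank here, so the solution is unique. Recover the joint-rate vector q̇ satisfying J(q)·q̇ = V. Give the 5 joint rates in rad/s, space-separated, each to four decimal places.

o_n = [-0.5870, 0.5691, 1.4913]
J₁: ẑ×o_n = [-0.5691, -0.5870, 0.0000], ω = ẑ
J2: z=[0.2419, -0.9703, 0.0000] o=[-0.3008, -0.0750, 0.0000] → [-1.4470, -0.3608, -0.1219, 0.2419, -0.9703, 0.0000]
J3: z=[0.6980, 0.1740, 0.6947] o=[-0.7456, -0.1859, 0.4748] → [-0.3476, -0.5993, 0.4994, 0.6980, 0.1740, 0.6947]
J4: z=[-0.6504, -0.2520, 0.7166] o=[-0.7328, 0.0124, 0.5561] → [-0.6346, 0.7127, -0.3253, -0.6504, -0.2520, 0.7166]
J5: z=[-0.3119, 0.9488, 0.0506] o=[-0.5628, 0.0168, 1.5213] → [-0.0565, -0.0106, -0.1493, -0.3119, 0.9488, 0.0506]
q̇ = J⁺·V = [0.9090, 0.2960, -0.1060, 0.1890, -0.1680]

0.9090 0.2960 -0.1060 0.1890 -0.1680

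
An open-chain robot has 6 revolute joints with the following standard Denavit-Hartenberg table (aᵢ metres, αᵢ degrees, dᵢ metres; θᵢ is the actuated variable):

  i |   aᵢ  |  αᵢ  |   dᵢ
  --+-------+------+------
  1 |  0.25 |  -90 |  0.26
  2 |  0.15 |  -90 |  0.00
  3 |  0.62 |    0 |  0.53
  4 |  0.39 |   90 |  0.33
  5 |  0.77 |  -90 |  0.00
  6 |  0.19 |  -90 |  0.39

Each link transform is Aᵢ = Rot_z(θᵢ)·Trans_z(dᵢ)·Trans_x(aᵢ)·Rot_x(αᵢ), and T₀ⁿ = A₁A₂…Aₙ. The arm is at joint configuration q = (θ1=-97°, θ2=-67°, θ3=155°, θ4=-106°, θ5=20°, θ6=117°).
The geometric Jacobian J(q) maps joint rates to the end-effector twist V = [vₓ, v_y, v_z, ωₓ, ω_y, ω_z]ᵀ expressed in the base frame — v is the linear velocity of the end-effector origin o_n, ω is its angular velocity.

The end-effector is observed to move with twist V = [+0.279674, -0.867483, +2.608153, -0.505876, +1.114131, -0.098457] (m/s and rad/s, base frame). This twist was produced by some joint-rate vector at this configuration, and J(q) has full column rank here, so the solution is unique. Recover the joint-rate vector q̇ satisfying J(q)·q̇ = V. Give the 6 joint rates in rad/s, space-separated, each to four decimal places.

o_n = [-1.2405, -1.4737, -0.2644]
J₁: ẑ×o_n = [1.4737, -1.2405, 0.0000], ω = ẑ
J2: z=[0.9925, -0.1219, 0.0000] o=[-0.0305, -0.2481, 0.2600] → [0.0639, 0.5205, -1.3639, 0.9925, -0.1219, 0.0000]
J3: z=[-0.1122, -0.9136, -0.3907] o=[-0.0376, -0.3063, 0.3981] → [0.1491, 0.3957, -0.9681, -0.1122, -0.9136, -0.3907]
J4: z=[-0.1122, -0.9136, -0.3907] o=[-0.3304, -0.5407, -0.3263] → [-0.4211, 0.3626, -0.7269, -0.1122, -0.9136, -0.3907]
J5: z=[0.6152, -0.3726, 0.6947] o=[-0.6717, -0.9055, -0.2197] → [0.4113, -0.3676, -0.5615, 0.6152, -0.3726, 0.6947]
J6: z=[0.1615, -0.8030, -0.5737] o=[-1.2659, -1.2637, 0.1144] → [0.1837, 0.0466, -0.0135, 0.1615, -0.8030, -0.5737]
q̇ = J⁺·V = [0.0500, -0.6090, -0.9240, -0.9010, -0.4300, 0.9810]

0.0500 -0.6090 -0.9240 -0.9010 -0.4300 0.9810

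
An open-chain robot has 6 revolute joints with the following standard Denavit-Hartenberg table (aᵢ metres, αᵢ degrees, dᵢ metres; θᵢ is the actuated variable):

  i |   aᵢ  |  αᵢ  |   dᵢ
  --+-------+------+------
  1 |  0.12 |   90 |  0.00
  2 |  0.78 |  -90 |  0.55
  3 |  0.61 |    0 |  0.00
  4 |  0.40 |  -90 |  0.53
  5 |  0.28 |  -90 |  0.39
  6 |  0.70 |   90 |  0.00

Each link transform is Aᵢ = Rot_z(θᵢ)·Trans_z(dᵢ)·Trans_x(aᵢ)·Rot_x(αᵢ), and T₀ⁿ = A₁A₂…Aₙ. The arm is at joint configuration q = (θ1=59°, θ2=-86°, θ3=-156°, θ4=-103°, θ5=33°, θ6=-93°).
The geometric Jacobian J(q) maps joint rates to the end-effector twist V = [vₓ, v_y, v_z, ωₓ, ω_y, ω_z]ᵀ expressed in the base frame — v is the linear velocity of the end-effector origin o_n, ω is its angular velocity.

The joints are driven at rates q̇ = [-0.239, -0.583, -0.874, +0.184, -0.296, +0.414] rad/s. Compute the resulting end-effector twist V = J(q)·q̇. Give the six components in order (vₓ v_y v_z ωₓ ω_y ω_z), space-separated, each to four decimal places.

o_n = [0.5854, 0.1726, 0.9869]
J₁: ẑ×o_n = [-0.1726, 0.5854, 0.0000], ω = ẑ
J2: z=[0.8572, -0.5150, 0.0000] o=[0.0618, 0.1029, 0.0000] → [-0.5083, -0.8460, 0.3294, 0.8572, -0.5150, 0.0000]
J3: z=[0.5138, 0.8551, 0.0698] o=[0.5613, -0.1338, -0.7781] → [1.4879, -0.9052, 0.1368, 0.5138, 0.8551, 0.0698]
J4: z=[0.5138, 0.8551, 0.0698] o=[0.7539, -0.2949, -0.2222] → [1.0013, -0.6330, 0.3843, 0.5138, 0.8551, 0.0698]
J5: z=[0.1283, -0.1570, 0.9792] o=[0.6869, 0.3560, -0.1091] → [0.0076, -0.2400, -0.0395, 0.1283, -0.1570, 0.9792]
J6: z=[0.0311, -0.9863, -0.1622] o=[0.4594, 0.2804, 0.3069] → [-0.6882, -0.0416, 0.1209, 0.0311, -0.9863, -0.1622]
V = J·q̇ = [-1.0657, 1.0818, -0.1791, -0.8793, -0.6516, -0.6441]

-1.0657 1.0818 -0.1791 -0.8793 -0.6516 -0.6441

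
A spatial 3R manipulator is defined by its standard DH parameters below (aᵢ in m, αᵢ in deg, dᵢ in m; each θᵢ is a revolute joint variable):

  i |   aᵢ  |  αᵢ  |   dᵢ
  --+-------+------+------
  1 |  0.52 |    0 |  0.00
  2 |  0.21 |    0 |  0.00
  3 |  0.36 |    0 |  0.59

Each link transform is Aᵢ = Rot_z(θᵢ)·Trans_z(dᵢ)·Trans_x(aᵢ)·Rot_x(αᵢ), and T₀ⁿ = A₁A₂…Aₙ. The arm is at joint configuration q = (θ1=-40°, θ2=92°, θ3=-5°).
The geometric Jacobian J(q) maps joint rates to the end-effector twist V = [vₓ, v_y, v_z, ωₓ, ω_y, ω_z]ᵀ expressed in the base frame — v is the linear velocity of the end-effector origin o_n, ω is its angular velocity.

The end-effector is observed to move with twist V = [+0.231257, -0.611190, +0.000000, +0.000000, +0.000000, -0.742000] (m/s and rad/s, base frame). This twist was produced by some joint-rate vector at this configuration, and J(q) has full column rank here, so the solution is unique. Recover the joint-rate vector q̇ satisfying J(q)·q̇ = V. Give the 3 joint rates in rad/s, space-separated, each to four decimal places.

o_n = [0.7732, 0.0945, 0.5900]
J₁: ẑ×o_n = [-0.0945, 0.7732, 0.0000], ω = ẑ
J2: z=[0.0000, 0.0000, 1.0000] o=[0.3983, -0.3342, 0.0000] → [-0.4288, 0.3748, 0.0000, 0.0000, 0.0000, 1.0000]
J3: z=[0.0000, 0.0000, 1.0000] o=[0.5276, -0.1688, 0.0000] → [-0.2633, 0.2455, 0.0000, 0.0000, 0.0000, 1.0000]
q̇ = J⁺·V = [-0.6080, -0.8370, 0.7030]

-0.6080 -0.8370 0.7030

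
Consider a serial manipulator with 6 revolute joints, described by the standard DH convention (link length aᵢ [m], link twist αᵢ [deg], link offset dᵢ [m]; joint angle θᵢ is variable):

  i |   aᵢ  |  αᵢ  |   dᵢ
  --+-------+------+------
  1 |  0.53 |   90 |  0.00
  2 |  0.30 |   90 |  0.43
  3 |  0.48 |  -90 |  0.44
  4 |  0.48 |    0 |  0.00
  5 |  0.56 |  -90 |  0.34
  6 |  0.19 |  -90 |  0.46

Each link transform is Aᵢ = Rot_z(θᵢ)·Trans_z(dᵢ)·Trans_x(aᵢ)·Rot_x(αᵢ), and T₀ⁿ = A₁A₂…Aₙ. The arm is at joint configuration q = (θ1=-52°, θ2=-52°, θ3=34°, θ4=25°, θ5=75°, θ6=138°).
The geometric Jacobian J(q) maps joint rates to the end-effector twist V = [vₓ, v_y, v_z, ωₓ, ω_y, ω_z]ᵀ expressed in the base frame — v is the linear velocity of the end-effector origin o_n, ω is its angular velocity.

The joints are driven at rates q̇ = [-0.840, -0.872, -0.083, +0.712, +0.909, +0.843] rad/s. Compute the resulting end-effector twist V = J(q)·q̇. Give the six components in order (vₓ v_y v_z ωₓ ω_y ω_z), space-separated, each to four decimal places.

o_n = [-0.0859, -1.2287, -0.3382]
J₁: ẑ×o_n = [1.2287, -0.0859, 0.0000], ω = ẑ
J2: z=[-0.7880, -0.6157, 0.0000] o=[0.3263, -0.4176, 0.0000] → [0.2082, -0.2665, 0.3853, -0.7880, -0.6157, 0.0000]
J3: z=[-0.4851, 0.6210, -0.6157] o=[0.1012, -0.8279, -0.2364] → [-0.3099, 0.0658, 0.3106, -0.4851, 0.6210, -0.6157]
J4: z=[-0.8652, -0.2391, 0.4407] o=[-0.1730, -0.9130, -0.8209] → [0.0237, 0.4560, 0.2939, -0.8652, -0.2391, 0.4407]
J5: z=[-0.8652, -0.2391, 0.4407] o=[-0.1296, -1.3637, -0.9802] → [-0.2130, 0.5747, -0.1064, -0.8652, -0.2391, 0.4407]
J6: z=[0.0402, 0.8430, 0.5365] o=[-0.1439, -1.7149, -0.4273] → [-0.1857, 0.0275, -0.0293, 0.0402, 0.8430, 0.5365]
V = J·q̇ = [-1.5212, 1.1694, -0.2739, -0.6412, 0.8083, 0.3776]

-1.5212 1.1694 -0.2739 -0.6412 0.8083 0.3776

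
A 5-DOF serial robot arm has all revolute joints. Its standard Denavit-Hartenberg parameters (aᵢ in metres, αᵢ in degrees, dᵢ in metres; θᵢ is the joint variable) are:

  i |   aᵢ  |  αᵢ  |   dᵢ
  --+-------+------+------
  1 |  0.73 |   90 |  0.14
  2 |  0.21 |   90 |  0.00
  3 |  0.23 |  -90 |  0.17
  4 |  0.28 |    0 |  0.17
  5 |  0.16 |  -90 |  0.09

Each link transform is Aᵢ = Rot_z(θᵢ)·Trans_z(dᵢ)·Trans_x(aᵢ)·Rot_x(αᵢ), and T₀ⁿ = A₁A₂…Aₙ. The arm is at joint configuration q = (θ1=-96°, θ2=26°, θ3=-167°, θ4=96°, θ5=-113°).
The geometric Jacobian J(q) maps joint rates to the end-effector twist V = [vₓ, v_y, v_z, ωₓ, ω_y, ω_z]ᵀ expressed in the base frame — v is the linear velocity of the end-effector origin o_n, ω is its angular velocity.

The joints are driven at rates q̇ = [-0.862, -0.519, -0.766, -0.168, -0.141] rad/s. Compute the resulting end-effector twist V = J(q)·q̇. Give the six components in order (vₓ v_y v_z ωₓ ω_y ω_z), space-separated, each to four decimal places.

-0.7609 0.0202 -0.1141 0.2584 0.3733 -0.2040

o_n = [0.2648, -0.6658, 0.1620]
J₁: ẑ×o_n = [0.6658, 0.2648, -0.0000], ω = ẑ
J2: z=[-0.9945, 0.1045, 0.0000] o=[-0.0763, -0.7260, 0.1400] → [0.0023, 0.0219, -0.0955, -0.9945, 0.1045, 0.0000]
J3: z=[-0.0458, -0.4360, -0.8988] o=[-0.0960, -0.9137, 0.2321] → [0.2533, -0.3275, 0.1459, -0.0458, -0.4360, -0.8988]
J4: z=[0.9479, -0.3029, 0.0986] o=[-0.0313, -0.7929, -0.0190] → [-0.0674, -0.1424, 0.2102, 0.9479, -0.3029, 0.0986]
J5: z=[0.9479, -0.3029, 0.0986] o=[0.1334, -0.7478, 0.2606] → [0.0218, 0.1064, 0.1175, 0.9479, -0.3029, 0.0986]
V = J·q̇ = [-0.7609, 0.0202, -0.1141, 0.2584, 0.3733, -0.2040]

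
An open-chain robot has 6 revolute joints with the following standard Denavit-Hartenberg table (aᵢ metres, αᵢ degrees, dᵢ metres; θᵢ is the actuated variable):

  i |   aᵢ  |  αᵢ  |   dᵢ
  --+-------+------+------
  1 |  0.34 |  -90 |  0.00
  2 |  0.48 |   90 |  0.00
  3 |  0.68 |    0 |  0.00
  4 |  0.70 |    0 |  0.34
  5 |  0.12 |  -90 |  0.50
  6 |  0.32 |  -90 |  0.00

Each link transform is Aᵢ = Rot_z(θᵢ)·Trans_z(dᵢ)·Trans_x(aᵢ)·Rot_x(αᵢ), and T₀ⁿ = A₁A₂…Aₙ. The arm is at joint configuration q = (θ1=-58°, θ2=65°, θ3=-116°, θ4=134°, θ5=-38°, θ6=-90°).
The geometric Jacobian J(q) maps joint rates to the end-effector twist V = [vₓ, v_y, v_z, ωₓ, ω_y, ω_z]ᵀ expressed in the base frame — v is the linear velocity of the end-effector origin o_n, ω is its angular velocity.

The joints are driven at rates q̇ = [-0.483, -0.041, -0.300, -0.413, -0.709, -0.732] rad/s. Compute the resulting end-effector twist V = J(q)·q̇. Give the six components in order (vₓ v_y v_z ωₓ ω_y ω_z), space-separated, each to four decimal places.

-1.3031 -0.4311 0.3385 -1.3571 0.7964 -0.8571

o_n = [0.5827, -1.7551, -0.3802]
J₁: ẑ×o_n = [1.7551, 0.5827, -0.0000], ω = ẑ
J2: z=[0.8480, 0.5299, 0.0000] o=[0.1802, -0.2883, 0.0000] → [-0.2015, 0.3224, -1.4572, 0.8480, 0.5299, 0.0000]
J3: z=[0.4803, -0.7686, 0.4226] o=[0.2877, -0.4604, -0.4350] → [0.5050, 0.0983, -0.3951, 0.4803, -0.7686, 0.4226]
J4: z=[0.4803, -0.7686, 0.4226] o=[-0.2974, -0.6774, -0.1649] → [0.6210, 0.4754, 0.1588, 0.4803, -0.7686, 0.4226]
J5: z=[0.4803, -0.7686, 0.4226] o=[0.1984, -1.0627, -0.6245] → [0.1048, 0.0450, -0.0372, 0.4803, -0.7686, 0.4226]
J6: z=[0.8735, 0.3754, -0.3100] o=[0.4290, -1.5092, -0.5154] → [-0.0255, -0.1658, -0.2725, 0.8735, 0.3754, -0.3100]
V = J·q̇ = [-1.3031, -0.4311, 0.3385, -1.3571, 0.7964, -0.8571]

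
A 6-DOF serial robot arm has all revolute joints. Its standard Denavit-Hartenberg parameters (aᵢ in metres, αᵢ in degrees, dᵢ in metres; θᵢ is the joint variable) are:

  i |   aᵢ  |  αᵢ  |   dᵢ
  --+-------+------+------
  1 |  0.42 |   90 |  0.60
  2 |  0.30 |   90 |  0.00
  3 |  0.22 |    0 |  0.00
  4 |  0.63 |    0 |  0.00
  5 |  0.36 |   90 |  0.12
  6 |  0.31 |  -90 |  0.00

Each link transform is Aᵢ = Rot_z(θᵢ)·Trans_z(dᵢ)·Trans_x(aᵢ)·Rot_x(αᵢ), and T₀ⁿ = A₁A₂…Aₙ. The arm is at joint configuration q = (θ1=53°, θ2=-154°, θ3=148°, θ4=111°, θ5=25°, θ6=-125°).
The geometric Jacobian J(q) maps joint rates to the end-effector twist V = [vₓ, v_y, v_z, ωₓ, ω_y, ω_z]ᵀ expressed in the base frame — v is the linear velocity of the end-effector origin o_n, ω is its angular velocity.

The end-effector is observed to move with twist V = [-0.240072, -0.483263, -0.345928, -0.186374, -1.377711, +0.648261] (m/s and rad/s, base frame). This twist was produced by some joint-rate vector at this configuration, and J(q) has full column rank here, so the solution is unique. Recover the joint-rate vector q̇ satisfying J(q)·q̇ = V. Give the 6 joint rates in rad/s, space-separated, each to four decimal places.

-0.5450 0.5390 0.9820 0.4730 0.1490 -0.5840

o_n = [-0.2740, 0.7640, 0.4633]
J₁: ẑ×o_n = [-0.7640, -0.2740, 0.0000], ω = ẑ
J2: z=[0.7986, -0.6018, 0.0000] o=[0.2528, 0.3354, 0.6000] → [0.0823, 0.1092, 0.0252, 0.7986, -0.6018, 0.0000]
J3: z=[-0.2638, -0.3501, 0.8988] o=[0.0905, 0.1201, 0.4685] → [-0.5769, -0.3290, -0.2975, -0.2638, -0.3501, 0.8988]
J4: z=[-0.2638, -0.3501, 0.8988] o=[0.2845, 0.1838, 0.5503] → [-0.4909, -0.5250, -0.3486, -0.2638, -0.3501, 0.8988]
J5: z=[-0.2638, -0.3501, 0.8988] o=[-0.1444, 0.6423, 0.6030] → [-0.0604, -0.1534, -0.0775, -0.2638, -0.3501, 0.8988]
J6: z=[0.3316, 0.8421, 0.4253] o=[-0.5021, 0.7480, 0.6726] → [-0.1831, 0.1664, -0.1867, 0.3316, 0.8421, 0.4253]
q̇ = J⁺·V = [-0.5450, 0.5390, 0.9820, 0.4730, 0.1490, -0.5840]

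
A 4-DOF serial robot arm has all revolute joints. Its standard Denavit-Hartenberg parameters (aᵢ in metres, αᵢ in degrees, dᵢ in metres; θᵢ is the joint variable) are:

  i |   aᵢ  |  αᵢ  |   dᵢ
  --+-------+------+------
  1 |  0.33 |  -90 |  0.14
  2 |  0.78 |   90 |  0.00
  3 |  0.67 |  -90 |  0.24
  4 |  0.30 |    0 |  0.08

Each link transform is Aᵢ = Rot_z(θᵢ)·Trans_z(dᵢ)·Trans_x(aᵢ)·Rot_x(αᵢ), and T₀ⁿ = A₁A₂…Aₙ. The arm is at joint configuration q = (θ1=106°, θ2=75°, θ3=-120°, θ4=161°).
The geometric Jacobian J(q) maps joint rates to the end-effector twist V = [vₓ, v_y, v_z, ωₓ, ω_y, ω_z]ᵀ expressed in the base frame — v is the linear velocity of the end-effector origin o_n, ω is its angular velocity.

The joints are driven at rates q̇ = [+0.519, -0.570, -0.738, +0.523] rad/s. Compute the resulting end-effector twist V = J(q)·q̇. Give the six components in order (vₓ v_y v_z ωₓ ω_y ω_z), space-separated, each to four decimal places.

-0.6173 0.4607 0.4559 0.9635 -0.3434 -0.1095

o_n = [0.1844, 0.7159, -0.4569]
J₁: ẑ×o_n = [-0.7159, 0.1844, 0.0000], ω = ẑ
J2: z=[-0.9613, -0.2756, 0.0000] o=[-0.0910, 0.3172, 0.1400] → [0.1645, -0.5738, -0.3073, -0.9613, -0.2756, 0.0000]
J3: z=[-0.2662, 0.9285, 0.2588] o=[-0.1466, 0.5113, -0.6134] → [0.0924, 0.1273, -0.3618, -0.2662, 0.9285, 0.2588]
J4: z=[0.4188, 0.3533, -0.8365] o=[0.3712, 0.8107, -0.2277] → [-0.1603, 0.2522, 0.0262, 0.4188, 0.3533, -0.8365]
V = J·q̇ = [-0.6173, 0.4607, 0.4559, 0.9635, -0.3434, -0.1095]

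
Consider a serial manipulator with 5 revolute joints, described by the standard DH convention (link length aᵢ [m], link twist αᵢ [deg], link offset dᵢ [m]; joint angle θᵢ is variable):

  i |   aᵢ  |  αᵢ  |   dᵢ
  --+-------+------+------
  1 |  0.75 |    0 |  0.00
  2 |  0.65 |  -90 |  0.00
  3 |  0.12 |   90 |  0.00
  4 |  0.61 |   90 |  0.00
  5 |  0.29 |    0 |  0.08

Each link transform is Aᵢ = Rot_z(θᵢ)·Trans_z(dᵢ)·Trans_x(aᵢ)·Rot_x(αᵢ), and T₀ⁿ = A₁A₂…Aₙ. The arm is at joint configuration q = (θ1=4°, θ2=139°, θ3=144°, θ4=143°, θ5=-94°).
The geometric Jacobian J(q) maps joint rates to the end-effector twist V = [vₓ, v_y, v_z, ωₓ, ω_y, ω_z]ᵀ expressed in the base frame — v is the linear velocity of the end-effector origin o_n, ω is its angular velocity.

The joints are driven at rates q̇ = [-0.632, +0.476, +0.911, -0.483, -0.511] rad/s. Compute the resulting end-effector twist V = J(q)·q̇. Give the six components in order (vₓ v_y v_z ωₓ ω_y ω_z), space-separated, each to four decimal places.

-0.1181 -0.3617 -0.2650 -0.2746 -0.4228 0.4155

o_n = [-0.0829, 0.1541, 0.4121]
J₁: ẑ×o_n = [-0.1541, -0.0829, 0.0000], ω = ẑ
J2: z=[0.0000, 0.0000, 1.0000] o=[0.7482, 0.0523, 0.0000] → [-0.1018, -0.8311, 0.0000, 0.0000, 0.0000, 1.0000]
J3: z=[-0.6018, -0.7986, 0.0000] o=[0.2291, 0.4435, 0.0000] → [-0.3291, 0.2480, -0.0750, -0.6018, -0.7986, 0.0000]
J4: z=[-0.4694, 0.3537, -0.8090] o=[0.3066, 0.3851, -0.0705] → [-0.0161, 0.5416, 0.2462, -0.4694, 0.3537, -0.8090]
J5: z=[-0.0918, -0.9308, -0.3537] o=[-0.2291, 0.3291, 0.2158] → [-0.2446, -0.0337, 0.1522, -0.0918, -0.9308, -0.3537]
V = J·q̇ = [-0.1181, -0.3617, -0.2650, -0.2746, -0.4228, 0.4155]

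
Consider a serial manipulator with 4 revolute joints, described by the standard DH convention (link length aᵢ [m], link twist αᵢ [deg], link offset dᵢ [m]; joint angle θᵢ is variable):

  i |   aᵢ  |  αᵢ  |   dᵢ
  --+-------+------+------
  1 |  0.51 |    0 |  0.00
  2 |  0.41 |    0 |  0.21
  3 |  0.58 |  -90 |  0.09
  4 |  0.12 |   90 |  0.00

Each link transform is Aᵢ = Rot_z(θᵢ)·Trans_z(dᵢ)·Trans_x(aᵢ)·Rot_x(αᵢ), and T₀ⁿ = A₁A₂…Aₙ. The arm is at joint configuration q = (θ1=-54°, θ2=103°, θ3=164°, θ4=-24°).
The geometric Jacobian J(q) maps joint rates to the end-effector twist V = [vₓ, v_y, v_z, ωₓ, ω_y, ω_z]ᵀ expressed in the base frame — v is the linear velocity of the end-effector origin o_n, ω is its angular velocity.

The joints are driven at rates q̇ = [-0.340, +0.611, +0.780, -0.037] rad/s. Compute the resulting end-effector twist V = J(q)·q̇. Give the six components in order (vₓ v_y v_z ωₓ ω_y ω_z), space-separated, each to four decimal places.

o_n = [-0.0096, -0.4788, 0.3488]
J₁: ẑ×o_n = [0.4788, -0.0096, 0.0000], ω = ẑ
J2: z=[0.0000, 0.0000, 1.0000] o=[0.2998, -0.4126, 0.0000] → [0.0662, -0.3094, 0.0000, 0.0000, 0.0000, 1.0000]
J3: z=[0.0000, 0.0000, 1.0000] o=[0.5688, -0.1032, 0.2100] → [0.3756, -0.5784, 0.0000, 0.0000, 0.0000, 1.0000]
J4: z=[0.5446, -0.8387, 0.0000] o=[0.0823, -0.4191, 0.3000] → [-0.0409, -0.0266, -0.1096, 0.5446, -0.8387, 0.0000]
V = J·q̇ = [0.1721, -0.6359, 0.0041, -0.0202, 0.0310, 1.0510]

0.1721 -0.6359 0.0041 -0.0202 0.0310 1.0510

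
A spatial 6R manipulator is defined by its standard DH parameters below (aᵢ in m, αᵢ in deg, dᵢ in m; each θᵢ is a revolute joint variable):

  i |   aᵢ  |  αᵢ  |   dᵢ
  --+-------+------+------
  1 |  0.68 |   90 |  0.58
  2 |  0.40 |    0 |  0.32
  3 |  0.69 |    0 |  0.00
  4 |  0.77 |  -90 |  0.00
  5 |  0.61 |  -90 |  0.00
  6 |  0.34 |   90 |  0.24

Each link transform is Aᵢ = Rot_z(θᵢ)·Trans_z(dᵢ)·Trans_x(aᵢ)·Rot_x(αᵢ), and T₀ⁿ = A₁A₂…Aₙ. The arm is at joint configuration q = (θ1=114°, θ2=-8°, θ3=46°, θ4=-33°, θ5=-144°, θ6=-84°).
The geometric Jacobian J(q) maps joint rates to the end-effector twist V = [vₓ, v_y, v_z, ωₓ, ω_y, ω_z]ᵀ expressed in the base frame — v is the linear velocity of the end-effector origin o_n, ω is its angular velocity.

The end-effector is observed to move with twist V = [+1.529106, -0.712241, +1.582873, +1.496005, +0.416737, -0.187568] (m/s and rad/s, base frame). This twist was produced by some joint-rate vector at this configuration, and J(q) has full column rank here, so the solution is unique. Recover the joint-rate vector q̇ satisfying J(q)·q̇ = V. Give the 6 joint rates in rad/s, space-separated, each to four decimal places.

-0.5250 0.7520 0.3520 0.7040 0.3560 -0.3360

o_n = [0.0119, 2.1702, 1.3199]
J₁: ẑ×o_n = [-2.1702, 0.0119, 0.0000], ω = ẑ
J2: z=[0.9135, 0.4067, 0.0000] o=[-0.2766, 0.6212, 0.5800] → [0.3009, -0.6759, 1.2977, 0.9135, 0.4067, 0.0000]
J3: z=[0.9135, 0.4067, 0.0000] o=[-0.1454, 1.1132, 0.5243] → [0.3236, -0.7268, 0.9016, 0.9135, 0.4067, 0.0000]
J4: z=[0.9135, 0.4067, 0.0000] o=[-0.3665, 1.6099, 0.9491] → [0.1508, -0.3387, 0.3579, 0.9135, 0.4067, 0.0000]
J5: z=[0.0354, -0.0796, 0.9962] o=[-0.6785, 2.3107, 1.0162] → [0.1158, 0.6771, 0.0500, 0.0354, -0.0796, 0.9962]
J6: z=[0.5009, 0.8640, 0.0512] o=[-0.1510, 2.0074, 0.9732] → [0.2912, -0.1653, -0.0592, 0.5009, 0.8640, 0.0512]
q̇ = J⁺·V = [-0.5250, 0.7520, 0.3520, 0.7040, 0.3560, -0.3360]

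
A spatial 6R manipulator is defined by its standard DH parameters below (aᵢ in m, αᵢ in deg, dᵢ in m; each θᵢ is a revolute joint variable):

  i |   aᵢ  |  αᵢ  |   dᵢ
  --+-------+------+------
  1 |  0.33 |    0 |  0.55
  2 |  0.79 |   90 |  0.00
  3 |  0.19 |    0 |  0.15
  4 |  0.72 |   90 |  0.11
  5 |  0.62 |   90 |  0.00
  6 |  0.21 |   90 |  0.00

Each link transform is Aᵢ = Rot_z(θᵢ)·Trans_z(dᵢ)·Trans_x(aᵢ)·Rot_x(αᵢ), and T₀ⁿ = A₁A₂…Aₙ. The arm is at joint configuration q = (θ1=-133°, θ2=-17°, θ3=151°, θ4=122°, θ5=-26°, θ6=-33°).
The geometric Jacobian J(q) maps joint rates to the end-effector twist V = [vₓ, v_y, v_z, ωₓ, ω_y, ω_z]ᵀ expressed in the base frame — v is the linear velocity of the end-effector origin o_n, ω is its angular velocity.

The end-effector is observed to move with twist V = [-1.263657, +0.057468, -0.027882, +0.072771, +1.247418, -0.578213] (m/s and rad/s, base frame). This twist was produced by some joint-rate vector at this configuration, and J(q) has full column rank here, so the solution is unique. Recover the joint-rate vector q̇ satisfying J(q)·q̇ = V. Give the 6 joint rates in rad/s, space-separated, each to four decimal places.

0.4230 -0.7870 -0.2470 0.9260 0.6970 -0.4060

o_n = [-0.8848, -0.7250, -0.7855]
J₁: ẑ×o_n = [0.7250, -0.8848, 0.0000], ω = ẑ
J2: z=[0.0000, 0.0000, 1.0000] o=[-0.2251, -0.2413, 0.5500] → [0.4837, -0.6597, 0.0000, 0.0000, 0.0000, 1.0000]
J3: z=[-0.5000, 0.8660, 0.0000] o=[-0.9092, -0.6363, 0.5500] → [-1.1566, -0.6677, 0.0232, -0.5000, 0.8660, 0.0000]
J4: z=[-0.5000, 0.8660, 0.0000] o=[-0.8403, -0.4234, 0.6421] → [-1.2363, -0.7138, 0.1893, -0.5000, 0.8660, 0.0000]
J5: z=[0.8648, 0.4993, -0.0523] o=[-0.9279, -0.3469, -0.0769] → [-0.3736, 0.6106, -0.3485, 0.8648, 0.4993, -0.0523]
J6: z=[0.4693, -0.7669, 0.4378] o=[-0.8173, -0.5969, -0.6334] → [0.1727, 0.0418, -0.1119, 0.4693, -0.7669, 0.4378]
q̇ = J⁺·V = [0.4230, -0.7870, -0.2470, 0.9260, 0.6970, -0.4060]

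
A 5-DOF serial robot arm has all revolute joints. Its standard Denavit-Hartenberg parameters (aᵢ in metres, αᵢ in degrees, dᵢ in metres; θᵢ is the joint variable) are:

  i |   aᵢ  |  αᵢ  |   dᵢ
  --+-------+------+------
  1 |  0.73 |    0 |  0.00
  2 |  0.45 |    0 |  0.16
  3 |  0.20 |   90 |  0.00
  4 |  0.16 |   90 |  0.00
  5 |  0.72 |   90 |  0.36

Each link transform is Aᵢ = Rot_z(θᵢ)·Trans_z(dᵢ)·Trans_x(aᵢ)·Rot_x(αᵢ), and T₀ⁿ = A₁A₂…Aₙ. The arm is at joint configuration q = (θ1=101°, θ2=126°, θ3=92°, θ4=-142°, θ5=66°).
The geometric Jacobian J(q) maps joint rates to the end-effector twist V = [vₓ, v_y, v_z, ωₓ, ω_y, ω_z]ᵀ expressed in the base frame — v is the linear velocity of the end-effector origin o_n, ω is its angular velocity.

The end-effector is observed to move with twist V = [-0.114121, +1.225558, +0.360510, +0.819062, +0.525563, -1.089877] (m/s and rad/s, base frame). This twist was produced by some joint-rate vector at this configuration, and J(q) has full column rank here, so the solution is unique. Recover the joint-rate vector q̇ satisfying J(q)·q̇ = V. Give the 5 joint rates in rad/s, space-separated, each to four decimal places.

o_n = [-1.1634, 0.1394, 0.1649]
J₁: ẑ×o_n = [-0.1394, -1.1634, 0.0000], ω = ẑ
J2: z=[0.0000, 0.0000, 1.0000] o=[-0.1393, 0.7166, 0.0000] → [0.5772, -1.0241, 0.0000, 0.0000, 0.0000, 1.0000]
J3: z=[0.0000, 0.0000, 1.0000] o=[-0.4462, 0.3875, 0.1600] → [0.2481, -0.7172, 0.0000, 0.0000, 0.0000, 1.0000]
J4: z=[-0.6561, -0.7547, 0.0000] o=[-0.2952, 0.2563, 0.1600] → [-0.0037, 0.0032, -0.5785, -0.6561, -0.7547, 0.0000]
J5: z=[-0.4646, 0.4039, 0.7880] o=[-0.3904, 0.3390, 0.0615] → [0.1991, -0.5611, 0.4050, -0.4646, 0.4039, 0.7880]
q̇ = J⁺·V = [-0.7340, -0.3950, 0.3890, -0.9340, -0.4440]

-0.7340 -0.3950 0.3890 -0.9340 -0.4440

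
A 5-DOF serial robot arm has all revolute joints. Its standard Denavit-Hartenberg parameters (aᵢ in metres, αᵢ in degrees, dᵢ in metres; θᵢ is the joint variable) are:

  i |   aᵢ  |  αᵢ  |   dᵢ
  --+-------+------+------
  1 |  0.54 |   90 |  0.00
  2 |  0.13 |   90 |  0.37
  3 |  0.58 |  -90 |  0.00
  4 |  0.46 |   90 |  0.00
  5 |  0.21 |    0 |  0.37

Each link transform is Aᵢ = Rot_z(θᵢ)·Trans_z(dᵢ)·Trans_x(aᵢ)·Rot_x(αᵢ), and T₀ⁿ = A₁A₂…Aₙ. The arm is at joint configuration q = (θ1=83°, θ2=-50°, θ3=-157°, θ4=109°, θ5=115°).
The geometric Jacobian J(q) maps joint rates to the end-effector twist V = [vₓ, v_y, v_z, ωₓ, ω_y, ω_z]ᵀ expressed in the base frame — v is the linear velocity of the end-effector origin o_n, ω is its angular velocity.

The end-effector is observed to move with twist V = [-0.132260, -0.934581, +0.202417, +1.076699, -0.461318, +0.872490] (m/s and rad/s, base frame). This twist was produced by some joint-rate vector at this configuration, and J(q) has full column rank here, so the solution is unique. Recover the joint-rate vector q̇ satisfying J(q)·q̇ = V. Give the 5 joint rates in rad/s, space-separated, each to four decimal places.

-0.0490 0.4990 -0.1360 -0.9340 0.6330

o_n = [-0.0529, 0.5645, 0.7170]
J₁: ẑ×o_n = [-0.5645, -0.0529, 0.0000], ω = ẑ
J2: z=[0.9925, -0.1219, 0.0000] o=[0.0658, 0.5360, 0.0000] → [-0.0874, -0.7116, 0.0139, 0.9925, -0.1219, 0.0000]
J3: z=[-0.0934, -0.7603, -0.6428] o=[0.4432, 0.5738, -0.0996] → [-0.6268, 0.3951, -0.3763, -0.0934, -0.7603, -0.6428]
J4: z=[-0.8830, 0.3615, -0.2993] o=[0.1765, 0.2608, 0.3094] → [0.2382, 0.4285, -0.1853, -0.8830, 0.3615, -0.2993]
J5: z=[-0.4045, -0.2627, 0.8760] o=[0.2860, 0.6723, 0.4834] → [0.0331, -0.2023, -0.0454, -0.4045, -0.2627, 0.8760]
q̇ = J⁺·V = [-0.0490, 0.4990, -0.1360, -0.9340, 0.6330]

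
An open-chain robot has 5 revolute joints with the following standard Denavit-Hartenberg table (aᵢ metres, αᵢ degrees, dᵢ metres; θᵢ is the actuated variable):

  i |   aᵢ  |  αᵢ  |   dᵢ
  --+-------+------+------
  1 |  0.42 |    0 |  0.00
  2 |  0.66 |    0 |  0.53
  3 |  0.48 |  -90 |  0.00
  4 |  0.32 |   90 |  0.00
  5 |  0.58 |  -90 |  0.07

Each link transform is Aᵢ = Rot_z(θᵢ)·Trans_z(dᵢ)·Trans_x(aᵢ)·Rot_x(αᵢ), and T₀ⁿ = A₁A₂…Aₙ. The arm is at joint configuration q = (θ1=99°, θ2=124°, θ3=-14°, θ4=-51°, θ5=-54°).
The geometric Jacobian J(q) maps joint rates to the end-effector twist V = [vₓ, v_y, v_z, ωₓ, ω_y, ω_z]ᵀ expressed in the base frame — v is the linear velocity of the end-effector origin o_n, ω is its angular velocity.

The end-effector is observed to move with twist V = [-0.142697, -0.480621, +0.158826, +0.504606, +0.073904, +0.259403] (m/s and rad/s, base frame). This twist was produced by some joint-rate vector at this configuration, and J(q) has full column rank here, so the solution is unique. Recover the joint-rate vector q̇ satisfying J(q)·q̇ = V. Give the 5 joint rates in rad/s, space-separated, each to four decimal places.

o_n = [-1.5119, -0.0329, 1.0877]
J₁: ẑ×o_n = [0.0329, -1.5119, 0.0000], ω = ẑ
J2: z=[0.0000, 0.0000, 1.0000] o=[-0.0657, 0.4148, 0.0000] → [0.4477, -1.4462, 0.0000, 0.0000, 0.0000, 1.0000]
J3: z=[0.0000, 0.0000, 1.0000] o=[-0.5484, -0.0353, 0.5300] → [-0.0024, -0.9635, 0.0000, 0.0000, 0.0000, 1.0000]
J4: z=[0.4848, -0.8746, 0.0000] o=[-0.9682, -0.2680, 0.5300] → [-0.4878, -0.2704, -0.3615, 0.4848, -0.8746, 0.0000]
J5: z=[0.6797, 0.3768, 0.6293] o=[-1.1443, -0.3656, 0.7787] → [-0.0930, -0.4413, 0.3647, 0.6797, 0.3768, 0.6293]
q̇ = J⁺·V = [0.5510, -0.0390, -0.6390, 0.1800, 0.6140]

0.5510 -0.0390 -0.6390 0.1800 0.6140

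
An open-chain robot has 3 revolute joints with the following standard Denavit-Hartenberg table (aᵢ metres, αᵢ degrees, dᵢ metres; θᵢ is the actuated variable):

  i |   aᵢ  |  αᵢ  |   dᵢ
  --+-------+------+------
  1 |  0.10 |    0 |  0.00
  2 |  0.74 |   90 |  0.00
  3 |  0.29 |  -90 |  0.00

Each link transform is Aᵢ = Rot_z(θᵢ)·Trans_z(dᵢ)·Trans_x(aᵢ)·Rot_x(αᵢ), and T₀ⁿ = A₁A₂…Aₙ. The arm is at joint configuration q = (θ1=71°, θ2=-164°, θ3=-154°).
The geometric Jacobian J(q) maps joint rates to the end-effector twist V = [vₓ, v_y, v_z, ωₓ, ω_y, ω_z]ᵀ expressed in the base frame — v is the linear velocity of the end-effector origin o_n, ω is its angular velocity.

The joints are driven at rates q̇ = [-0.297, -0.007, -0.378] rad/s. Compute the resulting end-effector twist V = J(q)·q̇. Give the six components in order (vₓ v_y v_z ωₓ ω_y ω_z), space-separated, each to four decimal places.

o_n = [0.0075, -0.3841, -0.1271]
J₁: ẑ×o_n = [0.3841, 0.0075, -0.0000], ω = ẑ
J2: z=[0.0000, 0.0000, 1.0000] o=[0.0326, 0.0946, 0.0000] → [0.4787, -0.0251, 0.0000, 0.0000, 0.0000, 1.0000]
J3: z=[-0.9986, 0.0523, 0.0000] o=[-0.0062, -0.6444, 0.0000] → [-0.0067, -0.1270, -0.2607, -0.9986, 0.0523, 0.0000]
V = J·q̇ = [-0.1149, 0.0459, 0.0985, 0.3775, -0.0198, -0.3040]

-0.1149 0.0459 0.0985 0.3775 -0.0198 -0.3040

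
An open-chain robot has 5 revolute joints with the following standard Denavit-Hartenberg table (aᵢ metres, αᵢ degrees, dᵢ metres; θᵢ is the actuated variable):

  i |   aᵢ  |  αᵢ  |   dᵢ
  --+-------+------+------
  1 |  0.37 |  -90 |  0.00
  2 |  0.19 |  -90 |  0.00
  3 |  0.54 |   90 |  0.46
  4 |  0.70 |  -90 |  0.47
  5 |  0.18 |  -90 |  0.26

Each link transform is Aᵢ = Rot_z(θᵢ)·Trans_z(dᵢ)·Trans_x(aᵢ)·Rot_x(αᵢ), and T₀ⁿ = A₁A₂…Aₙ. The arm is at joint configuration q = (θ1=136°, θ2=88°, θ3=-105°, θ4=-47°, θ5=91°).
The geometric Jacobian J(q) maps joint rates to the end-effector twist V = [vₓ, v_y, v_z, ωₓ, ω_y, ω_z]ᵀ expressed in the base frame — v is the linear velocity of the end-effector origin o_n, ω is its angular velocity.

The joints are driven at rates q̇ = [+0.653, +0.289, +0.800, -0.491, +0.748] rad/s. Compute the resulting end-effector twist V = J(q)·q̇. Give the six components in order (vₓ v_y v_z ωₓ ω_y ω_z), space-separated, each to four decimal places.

o_n = [-0.9209, -0.6249, 0.3974]
J₁: ẑ×o_n = [0.6249, -0.9209, 0.0000], ω = ẑ
J2: z=[-0.6947, -0.7193, 0.0000] o=[-0.2662, 0.2570, 0.0000] → [-0.2859, 0.2761, 0.1416, -0.6947, -0.7193, 0.0000]
J3: z=[0.7189, -0.6942, -0.0349] o=[-0.2709, 0.2616, -0.1899] → [-0.4387, -0.3995, -1.0886, 0.7189, -0.6942, -0.0349]
J4: z=[0.2040, 0.1628, 0.9653] o=[-0.2991, -0.4363, -0.0663] → [0.2575, -0.6949, 0.0627, 0.2040, 0.1628, 0.9653]
J5: z=[0.0043, -0.9862, 0.1654] o=[-0.8884, -0.3391, 0.5288] → [0.1768, -0.0048, -0.0333, 0.0043, -0.9862, 0.1654]
V = J·q̇ = [-0.0197, -0.5036, -0.8857, 0.2774, -1.5809, 0.2748]

-0.0197 -0.5036 -0.8857 0.2774 -1.5809 0.2748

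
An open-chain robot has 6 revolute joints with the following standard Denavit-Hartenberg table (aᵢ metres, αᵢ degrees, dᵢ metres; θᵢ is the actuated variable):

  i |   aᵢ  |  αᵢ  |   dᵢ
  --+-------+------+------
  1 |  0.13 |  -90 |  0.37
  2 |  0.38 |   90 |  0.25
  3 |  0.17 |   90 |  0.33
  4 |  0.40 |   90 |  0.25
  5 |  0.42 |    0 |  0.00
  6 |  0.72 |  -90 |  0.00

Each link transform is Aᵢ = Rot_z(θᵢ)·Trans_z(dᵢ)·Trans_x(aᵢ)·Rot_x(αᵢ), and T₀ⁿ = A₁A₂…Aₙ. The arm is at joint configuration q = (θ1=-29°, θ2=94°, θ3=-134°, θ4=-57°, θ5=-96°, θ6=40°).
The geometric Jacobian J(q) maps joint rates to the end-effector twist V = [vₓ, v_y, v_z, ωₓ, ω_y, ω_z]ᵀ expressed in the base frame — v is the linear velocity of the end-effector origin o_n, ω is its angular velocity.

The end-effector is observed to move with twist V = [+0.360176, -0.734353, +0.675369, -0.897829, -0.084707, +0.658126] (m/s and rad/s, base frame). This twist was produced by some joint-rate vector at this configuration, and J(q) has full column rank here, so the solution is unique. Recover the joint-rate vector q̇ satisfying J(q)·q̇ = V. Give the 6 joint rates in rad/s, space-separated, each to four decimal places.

0.4150 -0.8590 -0.6820 0.3800 0.5840 -0.4420

o_n = [-0.5253, -0.5100, -0.1322]
J₁: ẑ×o_n = [0.5100, -0.5253, 0.0000], ω = ẑ
J2: z=[0.4848, 0.8746, 0.0000] o=[0.1137, -0.0630, 0.3700] → [-0.4393, 0.2435, 0.3422, 0.4848, 0.8746, 0.0000]
J3: z=[0.8725, -0.4836, -0.0698] o=[0.2117, 0.1685, -0.0091] → [0.0122, 0.1589, -0.9484, 0.8725, -0.4836, -0.0698]
J4: z=[0.3807, 0.5832, 0.7176] o=[0.4476, -0.1021, 0.0857] → [0.1656, -0.6151, 0.4121, 0.3807, 0.5832, 0.7176]
J5: z=[-0.2183, 0.8108, -0.5432] o=[0.1833, 0.0638, 0.4395] → [-0.7752, 0.2601, 0.6997, -0.2183, 0.8108, -0.5432]
J6: z=[-0.2183, 0.8108, -0.5432] o=[0.0637, -0.1820, 0.1206] → [-0.3831, 0.2648, 0.5491, -0.2183, 0.8108, -0.5432]
q̇ = J⁺·V = [0.4150, -0.8590, -0.6820, 0.3800, 0.5840, -0.4420]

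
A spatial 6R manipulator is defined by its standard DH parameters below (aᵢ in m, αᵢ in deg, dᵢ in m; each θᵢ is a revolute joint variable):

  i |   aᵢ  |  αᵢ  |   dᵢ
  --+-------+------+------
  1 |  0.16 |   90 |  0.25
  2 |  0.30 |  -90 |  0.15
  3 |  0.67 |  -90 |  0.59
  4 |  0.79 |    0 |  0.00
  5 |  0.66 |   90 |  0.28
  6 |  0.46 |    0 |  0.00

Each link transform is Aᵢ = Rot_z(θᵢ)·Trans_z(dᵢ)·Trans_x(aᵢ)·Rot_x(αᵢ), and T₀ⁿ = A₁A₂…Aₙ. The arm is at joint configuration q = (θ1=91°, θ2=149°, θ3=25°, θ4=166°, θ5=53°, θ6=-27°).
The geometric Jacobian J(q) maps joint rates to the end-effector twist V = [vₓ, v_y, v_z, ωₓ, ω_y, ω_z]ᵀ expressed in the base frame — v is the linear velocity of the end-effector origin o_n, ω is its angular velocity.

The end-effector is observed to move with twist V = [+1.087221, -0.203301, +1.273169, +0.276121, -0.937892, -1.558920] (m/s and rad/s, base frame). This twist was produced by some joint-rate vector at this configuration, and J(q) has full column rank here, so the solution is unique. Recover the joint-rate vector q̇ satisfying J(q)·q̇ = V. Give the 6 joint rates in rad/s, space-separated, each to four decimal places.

o_n = [0.4759, 0.1056, -0.9632]
J₁: ẑ×o_n = [-0.1056, 0.4759, 0.0000], ω = ẑ
J2: z=[0.9998, 0.0175, 0.0000] o=[-0.0028, 0.1600, 0.2500] → [-0.0212, 1.2130, -0.0627, 0.9998, 0.0175, 0.0000]
J3: z=[0.0090, -0.5150, -0.8572] o=[0.1517, -0.0945, 0.4045] → [0.8759, -0.2656, 0.1688, 0.0090, -0.5150, -0.8572]
J4: z=[-0.9125, 0.3464, -0.2177] o=[-0.1171, -0.9237, 0.2115] → [-0.1828, -1.2010, -1.1447, -0.9125, 0.3464, -0.2177]
J5: z=[-0.9125, 0.3464, -0.2177] o=[0.1947, -0.2242, 0.0175] → [-0.2679, -0.9561, -0.3984, -0.9125, 0.3464, -0.2177]
J6: z=[0.2504, 0.8937, 0.3724] o=[0.1528, 0.0611, -0.6388] → [-0.3064, 0.2015, -0.2776, 0.2504, 0.8937, 0.3724]
q̇ = J⁺·V = [-0.8910, -0.4210, 0.8940, -0.9560, 0.1430, -0.2110]

-0.8910 -0.4210 0.8940 -0.9560 0.1430 -0.2110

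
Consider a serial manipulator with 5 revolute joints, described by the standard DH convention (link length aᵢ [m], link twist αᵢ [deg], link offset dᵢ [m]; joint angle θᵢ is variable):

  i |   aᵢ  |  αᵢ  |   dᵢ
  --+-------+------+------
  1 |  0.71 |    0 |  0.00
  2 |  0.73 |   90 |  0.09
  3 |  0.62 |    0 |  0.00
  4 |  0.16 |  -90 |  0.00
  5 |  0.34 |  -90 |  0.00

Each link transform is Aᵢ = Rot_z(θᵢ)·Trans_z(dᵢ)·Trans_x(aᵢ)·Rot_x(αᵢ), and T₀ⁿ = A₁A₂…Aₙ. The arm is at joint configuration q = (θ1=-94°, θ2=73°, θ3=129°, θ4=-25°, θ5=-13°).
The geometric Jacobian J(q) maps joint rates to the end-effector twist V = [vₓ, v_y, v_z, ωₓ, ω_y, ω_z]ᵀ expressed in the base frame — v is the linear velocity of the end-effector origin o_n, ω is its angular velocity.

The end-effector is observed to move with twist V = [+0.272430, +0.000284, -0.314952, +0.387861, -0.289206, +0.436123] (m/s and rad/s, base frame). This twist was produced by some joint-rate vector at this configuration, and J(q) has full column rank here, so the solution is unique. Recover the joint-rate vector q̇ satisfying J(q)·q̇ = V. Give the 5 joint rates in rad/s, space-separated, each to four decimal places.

o_n = [0.1294, -0.8589, 1.0485]
J₁: ẑ×o_n = [0.8589, 0.1294, -0.0000], ω = ẑ
J2: z=[0.0000, 0.0000, 1.0000] o=[-0.0495, -0.7083, 0.0000] → [0.1506, 0.1789, -0.0000, 0.0000, 0.0000, 1.0000]
J3: z=[-0.3584, -0.9336, 0.0000] o=[0.6320, -0.9699, 0.0900] → [-0.8949, 0.3435, -0.5090, -0.3584, -0.9336, 0.0000]
J4: z=[-0.3584, -0.9336, 0.0000] o=[0.2677, -0.8301, 0.5718] → [-0.4450, 0.1708, -0.1189, -0.3584, -0.9336, 0.0000]
J5: z=[-0.9058, 0.3477, -0.2419] o=[0.2316, -0.8162, 0.7271] → [0.1014, 0.3159, 0.0742, -0.9058, 0.3477, -0.2419]
q̇ = J⁺·V = [0.8970, -0.5770, 0.6760, -0.5450, -0.4800]

0.8970 -0.5770 0.6760 -0.5450 -0.4800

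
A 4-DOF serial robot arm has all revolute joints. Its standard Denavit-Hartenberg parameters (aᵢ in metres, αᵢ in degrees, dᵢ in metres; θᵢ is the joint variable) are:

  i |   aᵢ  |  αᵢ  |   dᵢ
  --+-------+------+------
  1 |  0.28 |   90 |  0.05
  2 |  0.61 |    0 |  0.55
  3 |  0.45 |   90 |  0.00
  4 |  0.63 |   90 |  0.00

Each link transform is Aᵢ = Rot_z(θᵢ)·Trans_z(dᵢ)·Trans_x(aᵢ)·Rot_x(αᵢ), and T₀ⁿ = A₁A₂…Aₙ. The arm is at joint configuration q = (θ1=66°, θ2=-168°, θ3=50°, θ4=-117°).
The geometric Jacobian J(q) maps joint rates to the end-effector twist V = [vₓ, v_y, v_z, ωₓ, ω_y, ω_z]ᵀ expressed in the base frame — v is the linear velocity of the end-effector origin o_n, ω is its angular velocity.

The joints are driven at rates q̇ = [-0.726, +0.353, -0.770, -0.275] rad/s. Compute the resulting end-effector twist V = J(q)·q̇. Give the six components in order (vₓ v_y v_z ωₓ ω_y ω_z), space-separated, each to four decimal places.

-0.1628 0.1437 -0.0422 -0.2822 0.3914 -0.8551

o_n = [-0.1705, -0.3550, -0.2216]
J₁: ẑ×o_n = [0.3550, -0.1705, 0.0000], ω = ẑ
J2: z=[0.9135, -0.4067, 0.0000] o=[0.1139, 0.2558, 0.0500] → [0.1105, 0.2481, -0.6737, 0.9135, -0.4067, 0.0000]
J3: z=[0.9135, -0.4067, 0.0000] o=[0.3736, -0.5130, -0.0768] → [0.0589, 0.1323, -0.0770, 0.9135, -0.4067, 0.0000]
J4: z=[-0.3591, -0.8066, 0.4695] o=[0.2877, -0.7060, -0.4742] → [-0.3685, -0.1244, -0.4956, -0.3591, -0.8066, 0.4695]
V = J·q̇ = [-0.1628, 0.1437, -0.0422, -0.2822, 0.3914, -0.8551]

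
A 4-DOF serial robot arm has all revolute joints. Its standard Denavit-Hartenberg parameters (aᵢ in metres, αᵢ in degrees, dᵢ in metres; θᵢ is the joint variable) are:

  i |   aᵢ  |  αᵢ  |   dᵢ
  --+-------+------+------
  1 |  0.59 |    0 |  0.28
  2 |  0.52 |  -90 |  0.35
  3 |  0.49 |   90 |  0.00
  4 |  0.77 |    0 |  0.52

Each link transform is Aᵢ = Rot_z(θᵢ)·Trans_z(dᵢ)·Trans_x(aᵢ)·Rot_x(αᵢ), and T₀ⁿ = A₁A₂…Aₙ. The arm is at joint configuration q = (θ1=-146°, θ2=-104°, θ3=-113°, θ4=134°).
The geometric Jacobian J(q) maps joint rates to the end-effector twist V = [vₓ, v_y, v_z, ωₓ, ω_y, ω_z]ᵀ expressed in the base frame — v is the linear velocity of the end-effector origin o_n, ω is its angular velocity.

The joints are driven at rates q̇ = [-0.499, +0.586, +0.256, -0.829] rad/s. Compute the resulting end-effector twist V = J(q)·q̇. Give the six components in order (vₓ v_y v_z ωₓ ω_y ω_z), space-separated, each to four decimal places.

-0.4869 -0.1820 0.5407 -0.5016 0.6295 0.4109

o_n = [-1.0298, -0.4640, 0.3855]
J₁: ẑ×o_n = [0.4640, -1.0298, 0.0000], ω = ẑ
J2: z=[0.0000, 0.0000, 1.0000] o=[-0.4891, -0.3299, 0.2800] → [0.1341, -0.5406, 0.0000, 0.0000, 0.0000, 1.0000]
J3: z=[-0.9397, -0.3420, 0.0000] o=[-0.6670, 0.1587, 0.6300] → [0.0836, -0.2298, 0.4611, -0.9397, -0.3420, 0.0000]
J4: z=[0.3148, -0.8650, -0.3907] o=[-0.6015, -0.0212, 1.0810] → [0.4286, 0.3863, -0.5099, 0.3148, -0.8650, -0.3907]
V = J·q̇ = [-0.4869, -0.1820, 0.5407, -0.5016, 0.6295, 0.4109]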